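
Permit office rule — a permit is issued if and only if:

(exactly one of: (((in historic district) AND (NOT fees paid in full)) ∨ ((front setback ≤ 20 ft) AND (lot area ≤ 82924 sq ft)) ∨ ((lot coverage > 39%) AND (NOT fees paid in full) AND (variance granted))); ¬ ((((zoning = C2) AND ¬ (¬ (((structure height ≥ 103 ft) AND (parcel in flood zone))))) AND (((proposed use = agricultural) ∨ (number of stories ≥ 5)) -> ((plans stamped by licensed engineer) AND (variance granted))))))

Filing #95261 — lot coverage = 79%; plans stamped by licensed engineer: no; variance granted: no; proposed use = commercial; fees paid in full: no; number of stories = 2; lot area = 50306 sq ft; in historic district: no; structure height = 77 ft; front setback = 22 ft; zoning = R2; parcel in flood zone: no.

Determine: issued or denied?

Issued

Atomic conditions:
  in historic district: no → false
  NOT fees paid in full: no → true
  front setback ≤ 20 ft: 22 ≤ 20 is false
  lot area ≤ 82924 sq ft: 50306 ≤ 82924 is true
  lot coverage > 39%: 79 > 39 is true
  variance granted: no → false
  zoning = C2: R2 == C2 is false
  structure height ≥ 103 ft: 77 ≥ 103 is false
  parcel in flood zone: no → false
  proposed use = agricultural: commercial == agricultural is false
  number of stories ≥ 5: 2 ≥ 5 is false
  plans stamped by licensed engineer: no → false
Combine:
[1.1] false AND true = false
[1.2] false AND true = false
[1.3] true AND true AND false = false
[1] false OR false OR false = false
[2.1.1.2.1.1] false AND false = false
[2.1.1.2.1] NOT false = true
[2.1.1.2] NOT true = false
[2.1.1] false AND false = false
[2.1.2.1] false OR false = false
[2.1.2.2] false AND false = false
[2.1.2] false → false (antecedent false ⇒ implication holds) = true
[2.1] false AND true = false
[2] NOT false = true
[root] exactly-one(false, true) = true
Overall: true → issued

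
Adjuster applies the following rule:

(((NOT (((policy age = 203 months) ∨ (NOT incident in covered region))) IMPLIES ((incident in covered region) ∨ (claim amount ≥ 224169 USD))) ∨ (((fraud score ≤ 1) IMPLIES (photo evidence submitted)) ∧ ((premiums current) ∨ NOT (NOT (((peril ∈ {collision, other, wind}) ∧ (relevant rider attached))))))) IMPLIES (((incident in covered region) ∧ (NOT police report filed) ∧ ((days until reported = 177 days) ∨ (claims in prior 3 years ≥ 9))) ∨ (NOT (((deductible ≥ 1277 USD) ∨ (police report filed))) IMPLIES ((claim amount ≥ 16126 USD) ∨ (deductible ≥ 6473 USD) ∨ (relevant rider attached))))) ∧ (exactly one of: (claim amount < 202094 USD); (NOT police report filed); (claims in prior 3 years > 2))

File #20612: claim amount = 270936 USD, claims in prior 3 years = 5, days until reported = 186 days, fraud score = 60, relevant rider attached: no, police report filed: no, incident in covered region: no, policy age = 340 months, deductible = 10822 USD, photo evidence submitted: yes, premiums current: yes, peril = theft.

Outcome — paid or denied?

Denied

Atomic conditions:
  policy age = 203 months: 340 == 203 is false
  NOT incident in covered region: no → true
  incident in covered region: no → false
  claim amount ≥ 224169 USD: 270936 ≥ 224169 is true
  fraud score ≤ 1: 60 ≤ 1 is false
  photo evidence submitted: yes → true
  premiums current: yes → true
  peril ∈ {collision, other, wind}: theft is not in the set → false
  relevant rider attached: no → false
  NOT police report filed: no → true
  days until reported = 177 days: 186 == 177 is false
  claims in prior 3 years ≥ 9: 5 ≥ 9 is false
  deductible ≥ 1277 USD: 10822 ≥ 1277 is true
  police report filed: no → false
  claim amount ≥ 16126 USD: 270936 ≥ 16126 is true
  deductible ≥ 6473 USD: 10822 ≥ 6473 is true
  claim amount < 202094 USD: 270936 < 202094 is false
  claims in prior 3 years > 2: 5 > 2 is true
Combine:
[1.1.1.1.1] false OR true = true
[1.1.1.1] NOT true = false
[1.1.1.2] false OR true = true
[1.1.1] false → true (antecedent false ⇒ implication holds) = true
[1.1.2.1] false → true (antecedent false ⇒ implication holds) = true
[1.1.2.2.2.1.1] false AND false = false
[1.1.2.2.2.1] NOT false = true
[1.1.2.2.2] NOT true = false
[1.1.2.2] true OR false = true
[1.1.2] true AND true = true
[1.1] true OR true = true
[1.2.1.3] false OR false = false
[1.2.1] false AND true AND false = false
[1.2.2.1.1] true OR false = true
[1.2.2.1] NOT true = false
[1.2.2.2] true OR true OR false = true
[1.2.2] false → true (antecedent false ⇒ implication holds) = true
[1.2] false OR true = true
[1] true → true = true
[2] exactly-one(false, true, true) = false
[root] true AND false = false
Overall: false → denied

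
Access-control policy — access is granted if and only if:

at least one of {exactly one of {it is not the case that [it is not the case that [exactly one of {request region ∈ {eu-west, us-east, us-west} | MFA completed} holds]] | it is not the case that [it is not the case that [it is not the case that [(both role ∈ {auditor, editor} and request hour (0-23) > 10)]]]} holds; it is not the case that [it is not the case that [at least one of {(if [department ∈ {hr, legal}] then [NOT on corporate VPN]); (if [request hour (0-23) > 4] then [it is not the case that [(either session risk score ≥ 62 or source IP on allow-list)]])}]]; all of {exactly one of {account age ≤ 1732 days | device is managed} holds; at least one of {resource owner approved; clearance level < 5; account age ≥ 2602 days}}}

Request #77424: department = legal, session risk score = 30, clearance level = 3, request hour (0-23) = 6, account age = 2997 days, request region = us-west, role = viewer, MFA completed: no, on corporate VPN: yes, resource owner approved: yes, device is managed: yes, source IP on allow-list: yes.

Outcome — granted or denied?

Granted

Atomic conditions:
  request region ∈ {eu-west, us-east, us-west}: us-west is in the set → true
  MFA completed: no → false
  role ∈ {auditor, editor}: viewer is not in the set → false
  request hour (0-23) > 10: 6 > 10 is false
  department ∈ {hr, legal}: legal is in the set → true
  NOT on corporate VPN: yes → false
  request hour (0-23) > 4: 6 > 4 is true
  session risk score ≥ 62: 30 ≥ 62 is false
  source IP on allow-list: yes → true
  account age ≤ 1732 days: 2997 ≤ 1732 is false
  device is managed: yes → true
  resource owner approved: yes → true
  clearance level < 5: 3 < 5 is true
  account age ≥ 2602 days: 2997 ≥ 2602 is true
Combine:
[1.1.1.1] exactly-one(true, false) = true
[1.1.1] NOT true = false
[1.1] NOT false = true
[1.2.1.1.1] false AND false = false
[1.2.1.1] NOT false = true
[1.2.1] NOT true = false
[1.2] NOT false = true
[1] exactly-one(true, true) = false
[2.1.1.1] true → false = false
[2.1.1.2.2.1] false OR true = true
[2.1.1.2.2] NOT true = false
[2.1.1.2] true → false = false
[2.1.1] false OR false = false
[2.1] NOT false = true
[2] NOT true = false
[3.1] exactly-one(false, true) = true
[3.2] true OR true OR true = true
[3] true AND true = true
[root] false OR false OR true = true
Overall: true → granted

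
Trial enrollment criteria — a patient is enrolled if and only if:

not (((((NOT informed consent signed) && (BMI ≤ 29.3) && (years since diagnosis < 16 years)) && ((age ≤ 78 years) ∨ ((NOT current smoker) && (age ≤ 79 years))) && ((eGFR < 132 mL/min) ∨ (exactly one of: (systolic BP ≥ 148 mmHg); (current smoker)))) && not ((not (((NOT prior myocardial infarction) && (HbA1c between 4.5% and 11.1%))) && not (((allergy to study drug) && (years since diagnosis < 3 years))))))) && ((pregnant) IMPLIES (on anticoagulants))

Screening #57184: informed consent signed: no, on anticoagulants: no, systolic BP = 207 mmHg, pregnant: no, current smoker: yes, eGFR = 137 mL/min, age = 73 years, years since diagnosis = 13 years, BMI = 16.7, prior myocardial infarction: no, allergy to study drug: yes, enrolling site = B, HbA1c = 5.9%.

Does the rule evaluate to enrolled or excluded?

Enrolled

Atomic conditions:
  NOT informed consent signed: no → true
  BMI ≤ 29.3: 16.7 ≤ 29.3 is true
  years since diagnosis < 16 years: 13 < 16 is true
  age ≤ 78 years: 73 ≤ 78 is true
  NOT current smoker: yes → false
  age ≤ 79 years: 73 ≤ 79 is true
  eGFR < 132 mL/min: 137 < 132 is false
  systolic BP ≥ 148 mmHg: 207 ≥ 148 is true
  current smoker: yes → true
  NOT prior myocardial infarction: no → true
  HbA1c between 4.5% and 11.1%: 5.9 in [4.5, 11.1] is true
  allergy to study drug: yes → true
  years since diagnosis < 3 years: 13 < 3 is false
  pregnant: no → false
  on anticoagulants: no → false
Combine:
[1.1.1.1] true AND true AND true = true
[1.1.1.2.2] false AND true = false
[1.1.1.2] true OR false = true
[1.1.1.3.2] exactly-one(true, true) = false
[1.1.1.3] false OR false = false
[1.1.1] true AND true AND false = false
[1.1.2.1.1.1] true AND true = true
[1.1.2.1.1] NOT true = false
[1.1.2.1.2.1] true AND false = false
[1.1.2.1.2] NOT false = true
[1.1.2.1] false AND true = false
[1.1.2] NOT false = true
[1.1] false AND true = false
[1] NOT false = true
[2] false → false (antecedent false ⇒ implication holds) = true
[root] true AND true = true
Overall: true → enrolled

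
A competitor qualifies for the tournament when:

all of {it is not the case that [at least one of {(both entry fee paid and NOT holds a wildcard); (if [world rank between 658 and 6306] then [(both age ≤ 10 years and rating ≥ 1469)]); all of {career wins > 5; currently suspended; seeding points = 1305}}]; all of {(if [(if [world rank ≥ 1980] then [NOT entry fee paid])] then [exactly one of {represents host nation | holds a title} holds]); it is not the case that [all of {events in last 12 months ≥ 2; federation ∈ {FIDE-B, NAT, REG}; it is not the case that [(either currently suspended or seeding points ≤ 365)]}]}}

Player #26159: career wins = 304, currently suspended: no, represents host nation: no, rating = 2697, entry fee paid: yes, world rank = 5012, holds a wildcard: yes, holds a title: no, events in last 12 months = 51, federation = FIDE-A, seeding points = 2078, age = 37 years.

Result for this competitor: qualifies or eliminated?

Atomic conditions:
  entry fee paid: yes → true
  NOT holds a wildcard: yes → false
  world rank between 658 and 6306: 5012 in [658, 6306] is true
  age ≤ 10 years: 37 ≤ 10 is false
  rating ≥ 1469: 2697 ≥ 1469 is true
  career wins > 5: 304 > 5 is true
  currently suspended: no → false
  seeding points = 1305: 2078 == 1305 is false
  world rank ≥ 1980: 5012 ≥ 1980 is true
  NOT entry fee paid: yes → false
  represents host nation: no → false
  holds a title: no → false
  events in last 12 months ≥ 2: 51 ≥ 2 is true
  federation ∈ {FIDE-B, NAT, REG}: FIDE-A is not in the set → false
  seeding points ≤ 365: 2078 ≤ 365 is false
Combine:
[1.1.1] true AND false = false
[1.1.2.2] false AND true = false
[1.1.2] true → false = false
[1.1.3] true AND false AND false = false
[1.1] false OR false OR false = false
[1] NOT false = true
[2.1.1] true → false = false
[2.1.2] exactly-one(false, false) = false
[2.1] false → false (antecedent false ⇒ implication holds) = true
[2.2.1.3.1] false OR false = false
[2.2.1.3] NOT false = true
[2.2.1] true AND false AND true = false
[2.2] NOT false = true
[2] true AND true = true
[root] true AND true = true
Overall: true → qualifies

Qualifies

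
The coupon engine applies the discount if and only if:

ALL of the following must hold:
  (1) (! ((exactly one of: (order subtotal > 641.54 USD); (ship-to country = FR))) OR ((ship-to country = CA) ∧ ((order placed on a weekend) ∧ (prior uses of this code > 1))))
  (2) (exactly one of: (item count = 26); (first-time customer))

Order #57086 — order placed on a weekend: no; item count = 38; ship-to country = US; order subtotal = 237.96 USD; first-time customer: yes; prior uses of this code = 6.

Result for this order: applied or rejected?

Atomic conditions:
  order subtotal > 641.54 USD: 237.96 > 641.54 is false
  ship-to country = FR: US == FR is false
  ship-to country = CA: US == CA is false
  order placed on a weekend: no → false
  prior uses of this code > 1: 6 > 1 is true
  item count = 26: 38 == 26 is false
  first-time customer: yes → true
Combine:
[1.1.1] exactly-one(false, false) = false
[1.1] NOT false = true
[1.2.2] false AND true = false
[1.2] false AND false = false
[1] true OR false = true
[2] exactly-one(false, true) = true
[root] true AND true = true
Overall: true → applied

Applied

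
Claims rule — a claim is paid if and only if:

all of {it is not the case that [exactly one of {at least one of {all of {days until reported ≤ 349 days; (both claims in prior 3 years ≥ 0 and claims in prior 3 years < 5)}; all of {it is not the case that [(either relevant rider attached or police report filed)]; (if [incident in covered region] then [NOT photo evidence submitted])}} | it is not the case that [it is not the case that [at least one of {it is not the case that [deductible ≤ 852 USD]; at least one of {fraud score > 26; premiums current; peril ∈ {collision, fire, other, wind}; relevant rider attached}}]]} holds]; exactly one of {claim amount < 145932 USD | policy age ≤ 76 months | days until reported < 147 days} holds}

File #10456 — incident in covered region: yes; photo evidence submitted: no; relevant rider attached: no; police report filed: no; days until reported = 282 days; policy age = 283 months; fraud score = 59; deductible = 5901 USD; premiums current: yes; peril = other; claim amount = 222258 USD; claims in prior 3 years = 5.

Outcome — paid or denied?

Atomic conditions:
  days until reported ≤ 349 days: 282 ≤ 349 is true
  claims in prior 3 years ≥ 0: 5 ≥ 0 is true
  claims in prior 3 years < 5: 5 < 5 is false
  relevant rider attached: no → false
  police report filed: no → false
  incident in covered region: yes → true
  NOT photo evidence submitted: no → true
  deductible ≤ 852 USD: 5901 ≤ 852 is false
  fraud score > 26: 59 > 26 is true
  premiums current: yes → true
  peril ∈ {collision, fire, other, wind}: other is in the set → true
  claim amount < 145932 USD: 222258 < 145932 is false
  policy age ≤ 76 months: 283 ≤ 76 is false
  days until reported < 147 days: 282 < 147 is false
Combine:
[1.1.1.1.2] true AND false = false
[1.1.1.1] true AND false = false
[1.1.1.2.1.1] false OR false = false
[1.1.1.2.1] NOT false = true
[1.1.1.2.2] true → true = true
[1.1.1.2] true AND true = true
[1.1.1] false OR true = true
[1.1.2.1.1.1] NOT false = true
[1.1.2.1.1.2] true OR true OR true OR false = true
[1.1.2.1.1] true OR true = true
[1.1.2.1] NOT true = false
[1.1.2] NOT false = true
[1.1] exactly-one(true, true) = false
[1] NOT false = true
[2] exactly-one(false, false, false) = false
[root] true AND false = false
Overall: false → denied

Denied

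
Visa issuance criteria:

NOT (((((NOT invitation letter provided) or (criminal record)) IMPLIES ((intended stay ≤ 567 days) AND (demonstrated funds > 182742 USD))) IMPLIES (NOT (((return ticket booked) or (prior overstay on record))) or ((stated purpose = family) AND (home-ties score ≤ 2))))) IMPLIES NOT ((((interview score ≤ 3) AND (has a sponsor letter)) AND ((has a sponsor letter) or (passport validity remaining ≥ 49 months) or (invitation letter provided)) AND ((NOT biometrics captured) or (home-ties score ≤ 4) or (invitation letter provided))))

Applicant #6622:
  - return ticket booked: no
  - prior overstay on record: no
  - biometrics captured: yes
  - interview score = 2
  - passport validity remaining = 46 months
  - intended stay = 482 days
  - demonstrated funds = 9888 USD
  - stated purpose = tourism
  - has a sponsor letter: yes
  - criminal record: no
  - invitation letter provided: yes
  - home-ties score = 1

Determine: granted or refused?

Granted

Atomic conditions:
  NOT invitation letter provided: yes → false
  criminal record: no → false
  intended stay ≤ 567 days: 482 ≤ 567 is true
  demonstrated funds > 182742 USD: 9888 > 182742 is false
  return ticket booked: no → false
  prior overstay on record: no → false
  stated purpose = family: tourism == family is false
  home-ties score ≤ 2: 1 ≤ 2 is true
  interview score ≤ 3: 2 ≤ 3 is true
  has a sponsor letter: yes → true
  passport validity remaining ≥ 49 months: 46 ≥ 49 is false
  invitation letter provided: yes → true
  NOT biometrics captured: yes → false
  home-ties score ≤ 4: 1 ≤ 4 is true
Combine:
[1.1.1.1] false OR false = false
[1.1.1.2] true AND false = false
[1.1.1] false → false (antecedent false ⇒ implication holds) = true
[1.1.2.1.1] false OR false = false
[1.1.2.1] NOT false = true
[1.1.2.2] false AND true = false
[1.1.2] true OR false = true
[1.1] true → true = true
[1] NOT true = false
[2.1.1] true AND true = true
[2.1.2] true OR false OR true = true
[2.1.3] false OR true OR true = true
[2.1] true AND true AND true = true
[2] NOT true = false
[root] false → false (antecedent false ⇒ implication holds) = true
Overall: true → granted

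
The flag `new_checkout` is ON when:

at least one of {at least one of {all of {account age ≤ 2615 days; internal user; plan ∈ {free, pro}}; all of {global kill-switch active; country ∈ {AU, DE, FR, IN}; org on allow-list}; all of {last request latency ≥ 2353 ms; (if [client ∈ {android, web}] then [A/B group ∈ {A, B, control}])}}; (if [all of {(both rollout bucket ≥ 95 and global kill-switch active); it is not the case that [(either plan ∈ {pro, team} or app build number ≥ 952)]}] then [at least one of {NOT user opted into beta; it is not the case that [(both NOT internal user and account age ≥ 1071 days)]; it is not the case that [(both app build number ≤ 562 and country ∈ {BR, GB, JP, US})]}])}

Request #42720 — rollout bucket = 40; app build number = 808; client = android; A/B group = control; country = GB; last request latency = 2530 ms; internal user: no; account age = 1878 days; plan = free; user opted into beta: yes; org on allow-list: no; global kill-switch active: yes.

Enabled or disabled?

Enabled

Atomic conditions:
  account age ≤ 2615 days: 1878 ≤ 2615 is true
  internal user: no → false
  plan ∈ {free, pro}: free is in the set → true
  global kill-switch active: yes → true
  country ∈ {AU, DE, FR, IN}: GB is not in the set → false
  org on allow-list: no → false
  last request latency ≥ 2353 ms: 2530 ≥ 2353 is true
  client ∈ {android, web}: android is in the set → true
  A/B group ∈ {A, B, control}: control is in the set → true
  rollout bucket ≥ 95: 40 ≥ 95 is false
  plan ∈ {pro, team}: free is not in the set → false
  app build number ≥ 952: 808 ≥ 952 is false
  NOT user opted into beta: yes → false
  NOT internal user: no → true
  account age ≥ 1071 days: 1878 ≥ 1071 is true
  app build number ≤ 562: 808 ≤ 562 is false
  country ∈ {BR, GB, JP, US}: GB is in the set → true
Combine:
[1.1] true AND false AND true = false
[1.2] true AND false AND false = false
[1.3.2] true → true = true
[1.3] true AND true = true
[1] false OR false OR true = true
[2.1.1] false AND true = false
[2.1.2.1] false OR false = false
[2.1.2] NOT false = true
[2.1] false AND true = false
[2.2.2.1] true AND true = true
[2.2.2] NOT true = false
[2.2.3.1] false AND true = false
[2.2.3] NOT false = true
[2.2] false OR false OR true = true
[2] false → true (antecedent false ⇒ implication holds) = true
[root] true OR true = true
Overall: true → enabled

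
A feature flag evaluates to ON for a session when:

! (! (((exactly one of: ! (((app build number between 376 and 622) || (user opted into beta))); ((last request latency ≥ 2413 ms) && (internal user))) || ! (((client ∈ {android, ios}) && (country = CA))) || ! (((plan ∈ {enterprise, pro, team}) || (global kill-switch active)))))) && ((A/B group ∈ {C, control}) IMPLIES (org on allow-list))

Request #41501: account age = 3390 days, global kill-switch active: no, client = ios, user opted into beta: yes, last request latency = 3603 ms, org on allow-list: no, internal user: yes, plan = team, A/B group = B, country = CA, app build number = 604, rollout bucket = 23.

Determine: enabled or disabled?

Atomic conditions:
  app build number between 376 and 622: 604 in [376, 622] is true
  user opted into beta: yes → true
  last request latency ≥ 2413 ms: 3603 ≥ 2413 is true
  internal user: yes → true
  client ∈ {android, ios}: ios is in the set → true
  country = CA: CA == CA is true
  plan ∈ {enterprise, pro, team}: team is in the set → true
  global kill-switch active: no → false
  A/B group ∈ {C, control}: B is not in the set → false
  org on allow-list: no → false
Combine:
[1.1.1.1.1.1] true OR true = true
[1.1.1.1.1] NOT true = false
[1.1.1.1.2] true AND true = true
[1.1.1.1] exactly-one(false, true) = true
[1.1.1.2.1] true AND true = true
[1.1.1.2] NOT true = false
[1.1.1.3.1] true OR false = true
[1.1.1.3] NOT true = false
[1.1.1] true OR false OR false = true
[1.1] NOT true = false
[1] NOT false = true
[2] false → false (antecedent false ⇒ implication holds) = true
[root] true AND true = true
Overall: true → enabled

Enabled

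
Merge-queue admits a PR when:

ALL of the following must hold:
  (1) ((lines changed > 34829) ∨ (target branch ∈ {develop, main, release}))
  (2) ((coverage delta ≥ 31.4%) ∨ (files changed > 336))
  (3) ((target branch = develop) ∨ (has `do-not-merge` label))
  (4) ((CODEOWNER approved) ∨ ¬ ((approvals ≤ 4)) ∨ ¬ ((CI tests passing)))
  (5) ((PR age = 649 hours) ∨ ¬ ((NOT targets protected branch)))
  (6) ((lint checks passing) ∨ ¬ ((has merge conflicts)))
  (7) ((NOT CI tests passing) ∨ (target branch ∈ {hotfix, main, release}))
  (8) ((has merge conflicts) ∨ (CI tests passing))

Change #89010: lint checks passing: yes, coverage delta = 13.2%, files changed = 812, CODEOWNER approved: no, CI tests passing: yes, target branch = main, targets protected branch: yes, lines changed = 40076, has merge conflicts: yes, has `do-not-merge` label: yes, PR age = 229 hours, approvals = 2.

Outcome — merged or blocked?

Atomic conditions:
  lines changed > 34829: 40076 > 34829 is true
  target branch ∈ {develop, main, release}: main is in the set → true
  coverage delta ≥ 31.4%: 13.2 ≥ 31.4 is false
  files changed > 336: 812 > 336 is true
  target branch = develop: main == develop is false
  has `do-not-merge` label: yes → true
  CODEOWNER approved: no → false
  approvals ≤ 4: 2 ≤ 4 is true
  CI tests passing: yes → true
  PR age = 649 hours: 229 == 649 is false
  NOT targets protected branch: yes → false
  lint checks passing: yes → true
  has merge conflicts: yes → true
  NOT CI tests passing: yes → false
  target branch ∈ {hotfix, main, release}: main is in the set → true
Combine:
[1] true OR true = true
[2] false OR true = true
[3] false OR true = true
[4.2] NOT true = false
[4.3] NOT true = false
[4] false OR false OR false = false
[5.2] NOT false = true
[5] false OR true = true
[6.2] NOT true = false
[6] true OR false = true
[7] false OR true = true
[8] true OR true = true
[root] true AND true AND true AND false AND true AND true AND true AND true = false
Overall: false → blocked

Blocked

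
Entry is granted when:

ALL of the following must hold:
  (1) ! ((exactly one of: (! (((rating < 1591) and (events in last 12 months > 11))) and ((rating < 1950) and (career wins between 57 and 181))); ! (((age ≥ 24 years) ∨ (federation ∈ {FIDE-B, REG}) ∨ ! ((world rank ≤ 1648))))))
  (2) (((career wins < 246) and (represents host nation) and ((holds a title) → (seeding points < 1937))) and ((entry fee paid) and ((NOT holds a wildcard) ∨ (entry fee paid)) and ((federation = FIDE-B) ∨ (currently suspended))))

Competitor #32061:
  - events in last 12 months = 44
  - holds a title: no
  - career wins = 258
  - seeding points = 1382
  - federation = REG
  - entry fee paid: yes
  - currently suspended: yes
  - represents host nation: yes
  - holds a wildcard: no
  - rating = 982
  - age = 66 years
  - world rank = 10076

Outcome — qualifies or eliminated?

Atomic conditions:
  rating < 1591: 982 < 1591 is true
  events in last 12 months > 11: 44 > 11 is true
  rating < 1950: 982 < 1950 is true
  career wins between 57 and 181: 258 in [57, 181] is false
  age ≥ 24 years: 66 ≥ 24 is true
  federation ∈ {FIDE-B, REG}: REG is in the set → true
  world rank ≤ 1648: 10076 ≤ 1648 is false
  career wins < 246: 258 < 246 is false
  represents host nation: yes → true
  holds a title: no → false
  seeding points < 1937: 1382 < 1937 is true
  entry fee paid: yes → true
  NOT holds a wildcard: no → true
  federation = FIDE-B: REG == FIDE-B is false
  currently suspended: yes → true
Combine:
[1.1.1.1.1] true AND true = true
[1.1.1.1] NOT true = false
[1.1.1.2] true AND false = false
[1.1.1] false AND false = false
[1.1.2.1.3] NOT false = true
[1.1.2.1] true OR true OR true = true
[1.1.2] NOT true = false
[1.1] exactly-one(false, false) = false
[1] NOT false = true
[2.1.3] false → true (antecedent false ⇒ implication holds) = true
[2.1] false AND true AND true = false
[2.2.2] true OR true = true
[2.2.3] false OR true = true
[2.2] true AND true AND true = true
[2] false AND true = false
[root] true AND false = false
Overall: false → eliminated

Eliminated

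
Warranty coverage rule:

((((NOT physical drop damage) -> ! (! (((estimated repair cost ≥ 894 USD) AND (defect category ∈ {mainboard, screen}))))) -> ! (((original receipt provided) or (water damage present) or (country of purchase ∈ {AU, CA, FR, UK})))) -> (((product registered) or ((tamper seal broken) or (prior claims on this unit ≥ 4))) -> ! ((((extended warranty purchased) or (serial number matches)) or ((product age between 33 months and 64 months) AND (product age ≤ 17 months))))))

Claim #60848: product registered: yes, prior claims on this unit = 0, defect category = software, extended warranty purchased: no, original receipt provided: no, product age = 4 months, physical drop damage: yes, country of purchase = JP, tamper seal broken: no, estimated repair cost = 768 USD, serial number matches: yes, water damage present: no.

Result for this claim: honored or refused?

Refused

Atomic conditions:
  NOT physical drop damage: yes → false
  estimated repair cost ≥ 894 USD: 768 ≥ 894 is false
  defect category ∈ {mainboard, screen}: software is not in the set → false
  original receipt provided: no → false
  water damage present: no → false
  country of purchase ∈ {AU, CA, FR, UK}: JP is not in the set → false
  product registered: yes → true
  tamper seal broken: no → false
  prior claims on this unit ≥ 4: 0 ≥ 4 is false
  extended warranty purchased: no → false
  serial number matches: yes → true
  product age between 33 months and 64 months: 4 in [33, 64] is false
  product age ≤ 17 months: 4 ≤ 17 is true
Combine:
[1.1.2.1.1] false AND false = false
[1.1.2.1] NOT false = true
[1.1.2] NOT true = false
[1.1] false → false (antecedent false ⇒ implication holds) = true
[1.2.1] false OR false OR false = false
[1.2] NOT false = true
[1] true → true = true
[2.1.2] false OR false = false
[2.1] true OR false = true
[2.2.1.1] false OR true = true
[2.2.1.2] false AND true = false
[2.2.1] true OR false = true
[2.2] NOT true = false
[2] true → false = false
[root] true → false = false
Overall: false → refused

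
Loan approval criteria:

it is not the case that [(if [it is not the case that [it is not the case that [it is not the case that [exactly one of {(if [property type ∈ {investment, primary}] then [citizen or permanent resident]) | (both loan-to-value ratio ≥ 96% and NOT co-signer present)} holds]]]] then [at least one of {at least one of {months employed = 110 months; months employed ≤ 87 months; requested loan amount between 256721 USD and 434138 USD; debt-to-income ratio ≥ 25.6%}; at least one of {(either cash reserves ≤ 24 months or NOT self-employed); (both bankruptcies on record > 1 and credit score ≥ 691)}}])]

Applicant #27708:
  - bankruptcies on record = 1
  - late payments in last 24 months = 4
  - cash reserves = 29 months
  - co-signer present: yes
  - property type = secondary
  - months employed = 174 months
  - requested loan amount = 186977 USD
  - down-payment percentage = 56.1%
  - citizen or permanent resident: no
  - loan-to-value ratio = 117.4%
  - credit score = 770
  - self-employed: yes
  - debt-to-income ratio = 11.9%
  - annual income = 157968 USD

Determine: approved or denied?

Denied

Atomic conditions:
  property type ∈ {investment, primary}: secondary is not in the set → false
  citizen or permanent resident: no → false
  loan-to-value ratio ≥ 96%: 117.4 ≥ 96 is true
  NOT co-signer present: yes → false
  months employed = 110 months: 174 == 110 is false
  months employed ≤ 87 months: 174 ≤ 87 is false
  requested loan amount between 256721 USD and 434138 USD: 186977 in [256721, 434138] is false
  debt-to-income ratio ≥ 25.6%: 11.9 ≥ 25.6 is false
  cash reserves ≤ 24 months: 29 ≤ 24 is false
  NOT self-employed: yes → false
  bankruptcies on record > 1: 1 > 1 is false
  credit score ≥ 691: 770 ≥ 691 is true
Combine:
[1.1.1.1.1.1] false → false (antecedent false ⇒ implication holds) = true
[1.1.1.1.1.2] true AND false = false
[1.1.1.1.1] exactly-one(true, false) = true
[1.1.1.1] NOT true = false
[1.1.1] NOT false = true
[1.1] NOT true = false
[1.2.1] false OR false OR false OR false = false
[1.2.2.1] false OR false = false
[1.2.2.2] false AND true = false
[1.2.2] false OR false = false
[1.2] false OR false = false
[1] false → false (antecedent false ⇒ implication holds) = true
[root] NOT true = false
Overall: false → denied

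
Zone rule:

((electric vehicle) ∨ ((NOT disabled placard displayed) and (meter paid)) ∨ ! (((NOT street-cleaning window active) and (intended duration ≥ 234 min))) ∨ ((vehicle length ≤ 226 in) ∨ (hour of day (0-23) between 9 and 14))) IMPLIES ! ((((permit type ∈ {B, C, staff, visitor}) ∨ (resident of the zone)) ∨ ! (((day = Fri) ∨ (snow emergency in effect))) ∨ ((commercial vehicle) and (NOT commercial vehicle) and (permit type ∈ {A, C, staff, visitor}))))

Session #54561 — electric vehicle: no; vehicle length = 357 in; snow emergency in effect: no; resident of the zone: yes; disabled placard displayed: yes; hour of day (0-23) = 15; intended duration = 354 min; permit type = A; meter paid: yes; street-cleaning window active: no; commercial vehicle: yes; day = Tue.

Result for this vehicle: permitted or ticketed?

Atomic conditions:
  electric vehicle: no → false
  NOT disabled placard displayed: yes → false
  meter paid: yes → true
  NOT street-cleaning window active: no → true
  intended duration ≥ 234 min: 354 ≥ 234 is true
  vehicle length ≤ 226 in: 357 ≤ 226 is false
  hour of day (0-23) between 9 and 14: 15 in [9, 14] is false
  permit type ∈ {B, C, staff, visitor}: A is not in the set → false
  resident of the zone: yes → true
  day = Fri: Tue == Fri is false
  snow emergency in effect: no → false
  commercial vehicle: yes → true
  NOT commercial vehicle: yes → false
  permit type ∈ {A, C, staff, visitor}: A is in the set → true
Combine:
[1.2] false AND true = false
[1.3.1] true AND true = true
[1.3] NOT true = false
[1.4] false OR false = false
[1] false OR false OR false OR false = false
[2.1.1] false OR true = true
[2.1.2.1] false OR false = false
[2.1.2] NOT false = true
[2.1.3] true AND false AND true = false
[2.1] true OR true OR false = true
[2] NOT true = false
[root] false → false (antecedent false ⇒ implication holds) = true
Overall: true → permitted

Permitted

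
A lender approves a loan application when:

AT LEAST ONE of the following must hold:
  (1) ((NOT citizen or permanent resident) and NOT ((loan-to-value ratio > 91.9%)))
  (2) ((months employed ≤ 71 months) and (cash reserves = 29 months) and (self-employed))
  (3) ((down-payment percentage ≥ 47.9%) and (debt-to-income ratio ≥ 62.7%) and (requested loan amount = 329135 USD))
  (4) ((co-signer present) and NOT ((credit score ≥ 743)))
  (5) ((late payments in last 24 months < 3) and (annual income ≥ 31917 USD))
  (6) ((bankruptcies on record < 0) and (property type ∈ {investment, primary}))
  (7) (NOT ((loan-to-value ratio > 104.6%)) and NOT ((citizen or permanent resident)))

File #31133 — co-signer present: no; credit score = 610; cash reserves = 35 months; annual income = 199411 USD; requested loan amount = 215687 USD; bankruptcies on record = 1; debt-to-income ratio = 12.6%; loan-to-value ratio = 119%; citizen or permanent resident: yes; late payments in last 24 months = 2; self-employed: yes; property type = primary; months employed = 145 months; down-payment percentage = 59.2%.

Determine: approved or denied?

Approved

Atomic conditions:
  NOT citizen or permanent resident: yes → false
  loan-to-value ratio > 91.9%: 119 > 91.9 is true
  months employed ≤ 71 months: 145 ≤ 71 is false
  cash reserves = 29 months: 35 == 29 is false
  self-employed: yes → true
  down-payment percentage ≥ 47.9%: 59.2 ≥ 47.9 is true
  debt-to-income ratio ≥ 62.7%: 12.6 ≥ 62.7 is false
  requested loan amount = 329135 USD: 215687 == 329135 is false
  co-signer present: no → false
  credit score ≥ 743: 610 ≥ 743 is false
  late payments in last 24 months < 3: 2 < 3 is true
  annual income ≥ 31917 USD: 199411 ≥ 31917 is true
  bankruptcies on record < 0: 1 < 0 is false
  property type ∈ {investment, primary}: primary is in the set → true
  loan-to-value ratio > 104.6%: 119 > 104.6 is true
  citizen or permanent resident: yes → true
Combine:
[1.2] NOT true = false
[1] false AND false = false
[2] false AND false AND true = false
[3] true AND false AND false = false
[4.2] NOT false = true
[4] false AND true = false
[5] true AND true = true
[6] false AND true = false
[7.1] NOT true = false
[7.2] NOT true = false
[7] false AND false = false
[root] false OR false OR false OR false OR true OR false OR false = true
Overall: true → approved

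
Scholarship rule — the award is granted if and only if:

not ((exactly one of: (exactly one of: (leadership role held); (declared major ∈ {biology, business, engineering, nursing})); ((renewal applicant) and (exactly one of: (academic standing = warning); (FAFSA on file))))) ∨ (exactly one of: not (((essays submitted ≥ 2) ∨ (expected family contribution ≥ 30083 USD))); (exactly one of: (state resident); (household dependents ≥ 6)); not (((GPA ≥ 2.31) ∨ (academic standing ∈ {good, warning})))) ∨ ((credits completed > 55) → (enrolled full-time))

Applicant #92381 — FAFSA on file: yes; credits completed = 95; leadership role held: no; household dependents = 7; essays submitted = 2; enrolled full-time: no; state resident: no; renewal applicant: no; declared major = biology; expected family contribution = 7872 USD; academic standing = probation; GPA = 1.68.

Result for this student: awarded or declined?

Atomic conditions:
  leadership role held: no → false
  declared major ∈ {biology, business, engineering, nursing}: biology is in the set → true
  renewal applicant: no → false
  academic standing = warning: probation == warning is false
  FAFSA on file: yes → true
  essays submitted ≥ 2: 2 ≥ 2 is true
  expected family contribution ≥ 30083 USD: 7872 ≥ 30083 is false
  state resident: no → false
  household dependents ≥ 6: 7 ≥ 6 is true
  GPA ≥ 2.31: 1.68 ≥ 2.31 is false
  academic standing ∈ {good, warning}: probation is not in the set → false
  credits completed > 55: 95 > 55 is true
  enrolled full-time: no → false
Combine:
[1.1.1] exactly-one(false, true) = true
[1.1.2.2] exactly-one(false, true) = true
[1.1.2] false AND true = false
[1.1] exactly-one(true, false) = true
[1] NOT true = false
[2.1.1] true OR false = true
[2.1] NOT true = false
[2.2] exactly-one(false, true) = true
[2.3.1] false OR false = false
[2.3] NOT false = true
[2] exactly-one(false, true, true) = false
[3] true → false = false
[root] false OR false OR false = false
Overall: false → declined

Declined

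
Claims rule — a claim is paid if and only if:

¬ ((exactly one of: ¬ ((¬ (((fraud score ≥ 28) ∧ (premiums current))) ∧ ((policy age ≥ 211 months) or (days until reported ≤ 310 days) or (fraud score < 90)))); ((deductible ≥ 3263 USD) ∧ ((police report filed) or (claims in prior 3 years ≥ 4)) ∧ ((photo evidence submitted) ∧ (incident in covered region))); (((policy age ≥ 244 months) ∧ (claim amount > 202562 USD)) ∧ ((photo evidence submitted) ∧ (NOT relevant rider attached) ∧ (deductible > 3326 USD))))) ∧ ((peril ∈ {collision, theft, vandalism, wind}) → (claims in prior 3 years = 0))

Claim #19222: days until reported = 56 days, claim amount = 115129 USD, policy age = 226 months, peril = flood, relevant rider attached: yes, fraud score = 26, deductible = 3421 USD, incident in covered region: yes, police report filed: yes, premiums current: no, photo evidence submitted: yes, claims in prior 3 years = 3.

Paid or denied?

Denied

Atomic conditions:
  fraud score ≥ 28: 26 ≥ 28 is false
  premiums current: no → false
  policy age ≥ 211 months: 226 ≥ 211 is true
  days until reported ≤ 310 days: 56 ≤ 310 is true
  fraud score < 90: 26 < 90 is true
  deductible ≥ 3263 USD: 3421 ≥ 3263 is true
  police report filed: yes → true
  claims in prior 3 years ≥ 4: 3 ≥ 4 is false
  photo evidence submitted: yes → true
  incident in covered region: yes → true
  policy age ≥ 244 months: 226 ≥ 244 is false
  claim amount > 202562 USD: 115129 > 202562 is false
  NOT relevant rider attached: yes → false
  deductible > 3326 USD: 3421 > 3326 is true
  peril ∈ {collision, theft, vandalism, wind}: flood is not in the set → false
  claims in prior 3 years = 0: 3 == 0 is false
Combine:
[1.1.1.1.1.1] false AND false = false
[1.1.1.1.1] NOT false = true
[1.1.1.1.2] true OR true OR true = true
[1.1.1.1] true AND true = true
[1.1.1] NOT true = false
[1.1.2.2] true OR false = true
[1.1.2.3] true AND true = true
[1.1.2] true AND true AND true = true
[1.1.3.1] false AND false = false
[1.1.3.2] true AND false AND true = false
[1.1.3] false AND false = false
[1.1] exactly-one(false, true, false) = true
[1] NOT true = false
[2] false → false (antecedent false ⇒ implication holds) = true
[root] false AND true = false
Overall: false → denied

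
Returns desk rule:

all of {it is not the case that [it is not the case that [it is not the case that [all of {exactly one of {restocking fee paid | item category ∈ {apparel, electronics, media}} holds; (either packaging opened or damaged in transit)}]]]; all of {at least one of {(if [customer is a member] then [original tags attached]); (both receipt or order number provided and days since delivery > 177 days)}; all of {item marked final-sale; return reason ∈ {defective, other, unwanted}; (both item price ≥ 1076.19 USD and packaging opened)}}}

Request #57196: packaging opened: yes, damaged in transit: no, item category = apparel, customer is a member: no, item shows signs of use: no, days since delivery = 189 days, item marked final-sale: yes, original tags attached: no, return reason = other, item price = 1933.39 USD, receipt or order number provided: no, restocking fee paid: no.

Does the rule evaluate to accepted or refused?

Atomic conditions:
  restocking fee paid: no → false
  item category ∈ {apparel, electronics, media}: apparel is in the set → true
  packaging opened: yes → true
  damaged in transit: no → false
  customer is a member: no → false
  original tags attached: no → false
  receipt or order number provided: no → false
  days since delivery > 177 days: 189 > 177 is true
  item marked final-sale: yes → true
  return reason ∈ {defective, other, unwanted}: other is in the set → true
  item price ≥ 1076.19 USD: 1933.39 ≥ 1076.19 is true
Combine:
[1.1.1.1.1] exactly-one(false, true) = true
[1.1.1.1.2] true OR false = true
[1.1.1.1] true AND true = true
[1.1.1] NOT true = false
[1.1] NOT false = true
[1] NOT true = false
[2.1.1] false → false (antecedent false ⇒ implication holds) = true
[2.1.2] false AND true = false
[2.1] true OR false = true
[2.2.3] true AND true = true
[2.2] true AND true AND true = true
[2] true AND true = true
[root] false AND true = false
Overall: false → refused

Refused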